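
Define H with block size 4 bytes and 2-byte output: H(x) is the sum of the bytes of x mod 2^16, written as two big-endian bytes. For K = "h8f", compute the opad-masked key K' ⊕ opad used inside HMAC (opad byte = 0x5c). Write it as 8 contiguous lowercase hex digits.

34643a5c

Key "h8f" = 68 38 66 is 3 bytes ≤ B = 4; zero-pad to 4 bytes: K' = 68 38 66 00.
XOR each byte with 0x5c: 68⊕5c=34, 38⊕5c=64, 66⊕5c=3a, 00⊕5c=5c.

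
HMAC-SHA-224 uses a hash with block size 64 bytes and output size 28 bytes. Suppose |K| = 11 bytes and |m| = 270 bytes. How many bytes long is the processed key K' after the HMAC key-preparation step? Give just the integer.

Key is 11 ≤ 64 bytes, zero-padded: |K'| = 64.

64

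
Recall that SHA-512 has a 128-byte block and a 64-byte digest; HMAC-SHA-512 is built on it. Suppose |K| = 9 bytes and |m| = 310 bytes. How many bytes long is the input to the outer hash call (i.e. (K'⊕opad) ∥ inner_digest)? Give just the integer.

Key is 9 ≤ 128 bytes, zero-padded: |K'| = 128.
Outer input = (K'⊕opad) ∥ H(inner) → 128 + 64 = 192 bytes.

192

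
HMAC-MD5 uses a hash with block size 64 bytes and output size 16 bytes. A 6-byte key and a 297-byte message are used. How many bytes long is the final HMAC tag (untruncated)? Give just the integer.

16

The tag is one MD5 digest: 16 bytes.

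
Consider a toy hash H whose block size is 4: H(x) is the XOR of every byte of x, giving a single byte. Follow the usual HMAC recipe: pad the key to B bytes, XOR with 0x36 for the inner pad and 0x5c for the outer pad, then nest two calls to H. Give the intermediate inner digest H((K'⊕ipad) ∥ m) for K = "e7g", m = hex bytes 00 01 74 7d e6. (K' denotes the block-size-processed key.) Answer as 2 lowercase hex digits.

Key "e7g" = 65 37 67 is 3 bytes ≤ B = 4; zero-pad to 4 bytes: K' = 65 37 67 00.
K' ⊕ ipad = 53 01 51 36.
Inner input = 53 01 51 36 ∥ 00 01 74 7d e6.
Inner hash: XOR 53⊕01⊕51⊕36⊕00⊕01⊕74⊕7d⊕e6 = db.

db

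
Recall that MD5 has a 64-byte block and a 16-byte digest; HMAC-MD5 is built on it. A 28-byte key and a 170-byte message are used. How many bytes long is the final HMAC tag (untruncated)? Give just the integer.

16

The tag is one MD5 digest: 16 bytes.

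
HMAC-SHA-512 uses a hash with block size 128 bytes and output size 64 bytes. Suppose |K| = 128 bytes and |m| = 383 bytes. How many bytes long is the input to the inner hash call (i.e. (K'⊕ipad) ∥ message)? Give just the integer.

511

Key is 128 ≤ 128 bytes, zero-padded: |K'| = 128.
Inner input = (K'⊕ipad) ∥ m → 128 + 383 = 511 bytes.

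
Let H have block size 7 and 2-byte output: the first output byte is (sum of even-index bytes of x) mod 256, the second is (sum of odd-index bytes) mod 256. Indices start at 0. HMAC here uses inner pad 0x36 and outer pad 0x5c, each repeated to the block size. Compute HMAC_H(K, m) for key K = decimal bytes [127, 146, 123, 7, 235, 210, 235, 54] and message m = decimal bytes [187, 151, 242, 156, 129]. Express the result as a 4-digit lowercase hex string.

Key decimal bytes [127, 146, 123, 7, 235, 210, 235, 54] = 7f 92 7b 07 eb d2 eb 36 is 8 bytes > B = 7, so hash it first: H(key) = d0 a1, then zero-pad to 7 bytes: K' = d0 a1 00 00 00 00 00.
K' ⊕ ipad = e6 97 36 36 36 36 36.  K' ⊕ opad = 8c fd 5c 5c 5c 5c 5c.
Inner input = (K'⊕ipad) ∥ m = e6 97 36 36 36 36 36 ∥ bb 97 f2 9c 81.
Inner hash: even-index sum = 699 mod 256 = 187; odd-index sum = 817 mod 256 = 49 → bb 31.
Outer input = (K'⊕opad) ∥ inner = 8c fd 5c 5c 5c 5c 5c ∥ bb 31.
Outer hash (tag): even-index sum = 465 mod 256 = 209; odd-index sum = 624 mod 256 = 112 → d1 70.

d170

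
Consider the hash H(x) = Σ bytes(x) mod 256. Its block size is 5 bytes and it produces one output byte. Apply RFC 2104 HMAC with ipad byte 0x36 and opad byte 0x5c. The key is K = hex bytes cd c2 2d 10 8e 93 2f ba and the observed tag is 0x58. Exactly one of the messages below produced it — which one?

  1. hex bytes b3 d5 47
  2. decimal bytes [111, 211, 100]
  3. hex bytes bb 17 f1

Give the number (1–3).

2

Key hex bytes cd c2 2d 10 8e 93 2f ba is 8 bytes > B = 5, so hash it first: H(key) = d6, then zero-pad to 5 bytes: K' = d6 00 00 00 00.
K' ⊕ ipad = e0 36 36 36 36; K' ⊕ opad = 8a 5c 5c 5c 5c.
m1: inner = H(e0 36 36 36 36 b3 d5 47) = 87; tag = H(8a 5c 5c 5c 5c 87) = 81
m2: inner = H(e0 36 36 36 36 6f d3 64) = 5e; tag = H(8a 5c 5c 5c 5c 5e) = 58 ← matches
m3: inner = H(e0 36 36 36 36 bb 17 f1) = 7b; tag = H(8a 5c 5c 5c 5c 7b) = 75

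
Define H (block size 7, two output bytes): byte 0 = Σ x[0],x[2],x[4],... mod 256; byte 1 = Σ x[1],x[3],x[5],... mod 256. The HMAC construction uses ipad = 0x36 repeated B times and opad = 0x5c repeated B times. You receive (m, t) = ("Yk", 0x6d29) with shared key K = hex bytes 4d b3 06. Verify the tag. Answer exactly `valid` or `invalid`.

valid

Key hex bytes 4d b3 06 is 3 bytes ≤ B = 7; zero-pad to 7 bytes: K' = 4d b3 06 00 00 00 00.
K' ⊕ ipad = 7b 85 30 36 36 36 36; K' ⊕ opad = 11 ef 5a 5c 5c 5c 5c.
Inner hash: even-index sum = 386 mod 256 = 130; odd-index sum = 330 mod 256 = 74 → 82 4a.
Outer hash (recomputed tag): even-index sum = 365 mod 256 = 109; odd-index sum = 553 mod 256 = 41 → 6d 29.
Recomputed tag = 6d29; claimed = 6d29 → match.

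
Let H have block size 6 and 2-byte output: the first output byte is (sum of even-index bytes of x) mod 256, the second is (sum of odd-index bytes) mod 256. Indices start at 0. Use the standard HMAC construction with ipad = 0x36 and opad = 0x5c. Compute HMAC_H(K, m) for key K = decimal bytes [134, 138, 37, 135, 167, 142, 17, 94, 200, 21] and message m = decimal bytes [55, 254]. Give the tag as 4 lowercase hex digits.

Key decimal bytes [134, 138, 37, 135, 167, 142, 17, 94, 200, 21] = 86 8a 25 87 a7 8e 11 5e c8 15 is 10 bytes > B = 6, so hash it first: H(key) = 2b 12, then zero-pad to 6 bytes: K' = 2b 12 00 00 00 00.
K' ⊕ ipad = 1d 24 36 36 36 36.  K' ⊕ opad = 77 4e 5c 5c 5c 5c.
Inner input = (K'⊕ipad) ∥ m = 1d 24 36 36 36 36 ∥ 37 fe.
Inner hash: even-index sum = 192 mod 256 = 192; odd-index sum = 398 mod 256 = 142 → c0 8e.
Outer input = (K'⊕opad) ∥ inner = 77 4e 5c 5c 5c 5c ∥ c0 8e.
Outer hash (tag): even-index sum = 495 mod 256 = 239; odd-index sum = 404 mod 256 = 148 → ef 94.

ef94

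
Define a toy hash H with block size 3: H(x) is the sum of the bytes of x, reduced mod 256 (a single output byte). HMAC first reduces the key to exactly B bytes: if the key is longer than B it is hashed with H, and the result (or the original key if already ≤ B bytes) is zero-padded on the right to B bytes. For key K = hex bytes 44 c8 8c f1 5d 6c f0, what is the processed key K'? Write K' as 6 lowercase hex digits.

420000

|K| = 7 > B = 3, so first hash the key.
H(K): sum = 68+200+140+241+93+108+240 = 1090; mod 256 = 66 → 42.
Zero-pad H(K) = 42 to 3 bytes: K' = 42 00 00.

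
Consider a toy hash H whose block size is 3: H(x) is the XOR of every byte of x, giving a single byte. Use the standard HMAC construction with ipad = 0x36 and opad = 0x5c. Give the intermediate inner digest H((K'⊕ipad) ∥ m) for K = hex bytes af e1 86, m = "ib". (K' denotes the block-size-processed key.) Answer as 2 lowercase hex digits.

f5

Key hex bytes af e1 86 is exactly B = 3 bytes: K' = af e1 86.
K' ⊕ ipad = 99 d7 b0.
Inner input = 99 d7 b0 ∥ 69 62.
Inner hash: XOR 99⊕d7⊕b0⊕69⊕62 = f5.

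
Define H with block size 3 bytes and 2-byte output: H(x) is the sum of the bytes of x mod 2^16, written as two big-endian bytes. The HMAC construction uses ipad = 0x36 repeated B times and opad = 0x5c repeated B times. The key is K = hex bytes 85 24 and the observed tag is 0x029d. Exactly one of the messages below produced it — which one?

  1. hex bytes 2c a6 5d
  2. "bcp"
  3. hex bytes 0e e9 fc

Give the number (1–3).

Key hex bytes 85 24 is 2 bytes ≤ B = 3; zero-pad to 3 bytes: K' = 85 24 00.
K' ⊕ ipad = b3 12 36; K' ⊕ opad = d9 78 5c.
m1: inner = H(b3 12 36 2c a6 5d) = 02 2a; tag = H(d9 78 5c 02 2a) = 01d9
m2: inner = H(b3 12 36 62 63 70) = 02 30; tag = H(d9 78 5c 02 30) = 01df
m3: inner = H(b3 12 36 0e e9 fc) = 02 ee; tag = H(d9 78 5c 02 ee) = 029d ← matches

3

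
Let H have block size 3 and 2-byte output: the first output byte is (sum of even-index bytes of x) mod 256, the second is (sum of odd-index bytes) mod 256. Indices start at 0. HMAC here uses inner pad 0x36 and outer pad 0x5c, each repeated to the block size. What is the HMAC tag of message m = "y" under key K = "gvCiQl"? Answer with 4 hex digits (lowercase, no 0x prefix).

f91a

Key "gvCiQl" = 67 76 43 69 51 6c is 6 bytes > B = 3, so hash it first: H(key) = fb 4b, then zero-pad to 3 bytes: K' = fb 4b 00.
K' ⊕ ipad = cd 7d 36.  K' ⊕ opad = a7 17 5c.
Inner input = (K'⊕ipad) ∥ m = cd 7d 36 ∥ 79.
Inner hash: even-index sum = 259 mod 256 = 3; odd-index sum = 246 mod 256 = 246 → 03 f6.
Outer input = (K'⊕opad) ∥ inner = a7 17 5c ∥ 03 f6.
Outer hash (tag): even-index sum = 505 mod 256 = 249; odd-index sum = 26 mod 256 = 26 → f9 1a.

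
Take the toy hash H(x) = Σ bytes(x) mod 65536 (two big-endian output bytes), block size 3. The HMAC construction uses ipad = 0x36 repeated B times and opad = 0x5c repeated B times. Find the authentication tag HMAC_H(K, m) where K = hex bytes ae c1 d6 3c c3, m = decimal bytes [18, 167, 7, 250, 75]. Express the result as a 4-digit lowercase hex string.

01b7

Key hex bytes ae c1 d6 3c c3 is 5 bytes > B = 3, so hash it first: H(key) = 03 44, then zero-pad to 3 bytes: K' = 03 44 00.
K' ⊕ ipad = 35 72 36.  K' ⊕ opad = 5f 18 5c.
Inner input = (K'⊕ipad) ∥ m = 35 72 36 ∥ 12 a7 07 fa 4b.
Inner hash: sum = 53+114+54+18+167+7+250+75 = 738 → 02 e2.
Outer input = (K'⊕opad) ∥ inner = 5f 18 5c ∥ 02 e2.
Outer hash (tag): sum = 95+24+92+2+226 = 439 → 01 b7.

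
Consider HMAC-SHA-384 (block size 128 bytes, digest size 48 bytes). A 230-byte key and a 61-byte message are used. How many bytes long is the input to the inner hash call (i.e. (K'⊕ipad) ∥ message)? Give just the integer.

189

Key is 230 > 128 bytes, so it is hashed to 48 bytes then zero-padded to 128: |K'| = 128.
Inner input = (K'⊕ipad) ∥ m → 128 + 61 = 189 bytes.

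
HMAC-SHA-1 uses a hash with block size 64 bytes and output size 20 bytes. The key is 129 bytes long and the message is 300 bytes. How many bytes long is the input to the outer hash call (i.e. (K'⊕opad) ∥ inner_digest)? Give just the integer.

84

Key is 129 > 64 bytes, so it is hashed to 20 bytes then zero-padded to 64: |K'| = 64.
Outer input = (K'⊕opad) ∥ H(inner) → 64 + 20 = 84 bytes.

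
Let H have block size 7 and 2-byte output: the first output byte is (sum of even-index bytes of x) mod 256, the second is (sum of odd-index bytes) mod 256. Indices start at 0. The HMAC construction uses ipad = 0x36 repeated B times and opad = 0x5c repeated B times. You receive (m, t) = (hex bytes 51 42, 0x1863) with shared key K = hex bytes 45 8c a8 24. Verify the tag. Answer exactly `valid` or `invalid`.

valid

Key hex bytes 45 8c a8 24 is 4 bytes ≤ B = 7; zero-pad to 7 bytes: K' = 45 8c a8 24 00 00 00.
K' ⊕ ipad = 73 ba 9e 12 36 36 36; K' ⊕ opad = 19 d0 f4 78 5c 5c 5c.
Inner hash: even-index sum = 447 mod 256 = 191; odd-index sum = 339 mod 256 = 83 → bf 53.
Outer hash (recomputed tag): even-index sum = 536 mod 256 = 24; odd-index sum = 611 mod 256 = 99 → 18 63.
Recomputed tag = 1863; claimed = 1863 → match.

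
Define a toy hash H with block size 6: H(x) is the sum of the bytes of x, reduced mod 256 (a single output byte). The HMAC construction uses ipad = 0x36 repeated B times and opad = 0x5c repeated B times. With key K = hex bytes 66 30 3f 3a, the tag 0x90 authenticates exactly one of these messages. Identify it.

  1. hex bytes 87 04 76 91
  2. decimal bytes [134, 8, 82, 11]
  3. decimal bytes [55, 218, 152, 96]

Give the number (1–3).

Key hex bytes 66 30 3f 3a is 4 bytes ≤ B = 6; zero-pad to 6 bytes: K' = 66 30 3f 3a 00 00.
K' ⊕ ipad = 50 06 09 0c 36 36; K' ⊕ opad = 3a 6c 63 66 5c 5c.
m1: inner = H(50 06 09 0c 36 36 87 04 76 91) = 69; tag = H(3a 6c 63 66 5c 5c 69) = 90 ← matches
m2: inner = H(50 06 09 0c 36 36 86 08 52 0b) = c2; tag = H(3a 6c 63 66 5c 5c c2) = e9
m3: inner = H(50 06 09 0c 36 36 37 da 98 60) = e0; tag = H(3a 6c 63 66 5c 5c e0) = 07

1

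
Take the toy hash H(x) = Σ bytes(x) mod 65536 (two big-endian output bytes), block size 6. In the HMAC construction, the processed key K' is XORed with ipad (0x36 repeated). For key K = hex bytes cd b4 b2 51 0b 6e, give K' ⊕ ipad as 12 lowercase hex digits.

fb8284673d58

Key hex bytes cd b4 b2 51 0b 6e is exactly B = 6 bytes: K' = cd b4 b2 51 0b 6e.
XOR each byte with 0x36: cd⊕36=fb, b4⊕36=82, b2⊕36=84, 51⊕36=67, 0b⊕36=3d, 6e⊕36=58.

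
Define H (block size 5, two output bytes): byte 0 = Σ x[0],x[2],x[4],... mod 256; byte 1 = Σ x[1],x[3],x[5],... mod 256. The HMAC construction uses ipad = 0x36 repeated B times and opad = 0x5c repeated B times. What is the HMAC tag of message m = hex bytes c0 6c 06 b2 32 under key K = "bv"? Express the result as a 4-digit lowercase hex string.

6464

Key "bv" = 62 76 is 2 bytes ≤ B = 5; zero-pad to 5 bytes: K' = 62 76 00 00 00.
K' ⊕ ipad = 54 40 36 36 36.  K' ⊕ opad = 3e 2a 5c 5c 5c.
Inner input = (K'⊕ipad) ∥ m = 54 40 36 36 36 ∥ c0 6c 06 b2 32.
Inner hash: even-index sum = 478 mod 256 = 222; odd-index sum = 366 mod 256 = 110 → de 6e.
Outer input = (K'⊕opad) ∥ inner = 3e 2a 5c 5c 5c ∥ de 6e.
Outer hash (tag): even-index sum = 356 mod 256 = 100; odd-index sum = 356 mod 256 = 100 → 64 64.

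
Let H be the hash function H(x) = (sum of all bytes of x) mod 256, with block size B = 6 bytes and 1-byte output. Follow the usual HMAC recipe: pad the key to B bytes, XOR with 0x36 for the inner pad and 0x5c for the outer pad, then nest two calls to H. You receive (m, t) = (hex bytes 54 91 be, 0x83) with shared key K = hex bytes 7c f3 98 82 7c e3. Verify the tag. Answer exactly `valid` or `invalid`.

Key hex bytes 7c f3 98 82 7c e3 is exactly B = 6 bytes: K' = 7c f3 98 82 7c e3.
K' ⊕ ipad = 4a c5 ae b4 4a d5; K' ⊕ opad = 20 af c4 de 20 bf.
Inner hash: sum = 74+197+174+180+74+213+84+145+190 = 1331; mod 256 = 51 → 33.
Outer hash (recomputed tag): sum = 32+175+196+222+32+191+51 = 899; mod 256 = 131 → 83.
Recomputed tag = 83; claimed = 83 → match.

valid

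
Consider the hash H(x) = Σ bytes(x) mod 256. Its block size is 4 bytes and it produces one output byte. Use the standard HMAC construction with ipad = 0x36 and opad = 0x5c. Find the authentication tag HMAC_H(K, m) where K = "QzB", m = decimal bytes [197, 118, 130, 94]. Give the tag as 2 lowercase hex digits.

25

Key "QzB" = 51 7a 42 is 3 bytes ≤ B = 4; zero-pad to 4 bytes: K' = 51 7a 42 00.
K' ⊕ ipad = 67 4c 74 36.  K' ⊕ opad = 0d 26 1e 5c.
Inner input = (K'⊕ipad) ∥ m = 67 4c 74 36 ∥ c5 76 82 5e.
Inner hash: sum = 103+76+116+54+197+118+130+94 = 888; mod 256 = 120 → 78.
Outer input = (K'⊕opad) ∥ inner = 0d 26 1e 5c ∥ 78.
Outer hash (tag): sum = 13+38+30+92+120 = 293; mod 256 = 37 → 25.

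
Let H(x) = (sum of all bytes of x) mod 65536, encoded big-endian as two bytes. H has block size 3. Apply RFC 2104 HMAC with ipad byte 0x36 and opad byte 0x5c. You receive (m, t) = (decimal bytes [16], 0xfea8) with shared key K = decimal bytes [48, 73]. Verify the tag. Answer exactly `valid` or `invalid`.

invalid

Key decimal bytes [48, 73] = 30 49 is 2 bytes ≤ B = 3; zero-pad to 3 bytes: K' = 30 49 00.
K' ⊕ ipad = 06 7f 36; K' ⊕ opad = 6c 15 5c.
Inner hash: sum = 6+127+54+16 = 203 → 00 cb.
Outer hash (recomputed tag): sum = 108+21+92+0+203 = 424 → 01 a8.
Recomputed tag = 01a8; claimed = fea8 → mismatch.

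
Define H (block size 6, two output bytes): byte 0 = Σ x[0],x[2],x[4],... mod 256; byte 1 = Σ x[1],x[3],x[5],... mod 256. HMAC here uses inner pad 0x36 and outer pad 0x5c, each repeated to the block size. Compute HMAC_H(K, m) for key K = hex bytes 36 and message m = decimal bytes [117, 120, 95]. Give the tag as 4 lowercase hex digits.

622e

Key hex bytes 36 is 1 byte ≤ B = 6; zero-pad to 6 bytes: K' = 36 00 00 00 00 00.
K' ⊕ ipad = 00 36 36 36 36 36.  K' ⊕ opad = 6a 5c 5c 5c 5c 5c.
Inner input = (K'⊕ipad) ∥ m = 00 36 36 36 36 36 ∥ 75 78 5f.
Inner hash: even-index sum = 320 mod 256 = 64; odd-index sum = 282 mod 256 = 26 → 40 1a.
Outer input = (K'⊕opad) ∥ inner = 6a 5c 5c 5c 5c 5c ∥ 40 1a.
Outer hash (tag): even-index sum = 354 mod 256 = 98; odd-index sum = 302 mod 256 = 46 → 62 2e.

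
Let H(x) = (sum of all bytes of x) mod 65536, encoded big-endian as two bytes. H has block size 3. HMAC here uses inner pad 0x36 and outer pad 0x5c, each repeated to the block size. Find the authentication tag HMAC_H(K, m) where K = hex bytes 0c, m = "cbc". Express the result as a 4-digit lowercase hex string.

01d7

Key hex bytes 0c is 1 byte ≤ B = 3; zero-pad to 3 bytes: K' = 0c 00 00.
K' ⊕ ipad = 3a 36 36.  K' ⊕ opad = 50 5c 5c.
Inner input = (K'⊕ipad) ∥ m = 3a 36 36 ∥ 63 62 63.
Inner hash: sum = 58+54+54+99+98+99 = 462 → 01 ce.
Outer input = (K'⊕opad) ∥ inner = 50 5c 5c ∥ 01 ce.
Outer hash (tag): sum = 80+92+92+1+206 = 471 → 01 d7.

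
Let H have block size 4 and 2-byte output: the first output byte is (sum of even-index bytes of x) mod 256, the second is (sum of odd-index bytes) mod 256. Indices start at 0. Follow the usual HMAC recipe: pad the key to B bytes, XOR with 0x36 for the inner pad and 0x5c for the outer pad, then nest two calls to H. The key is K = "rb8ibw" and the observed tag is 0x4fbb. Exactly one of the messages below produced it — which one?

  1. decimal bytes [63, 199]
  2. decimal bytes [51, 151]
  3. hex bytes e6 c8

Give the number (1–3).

2

Key "rb8ibw" = 72 62 38 69 62 77 is 6 bytes > B = 4, so hash it first: H(key) = 0c 42, then zero-pad to 4 bytes: K' = 0c 42 00 00.
K' ⊕ ipad = 3a 74 36 36; K' ⊕ opad = 50 1e 5c 5c.
m1: inner = H(3a 74 36 36 3f c7) = af 71; tag = H(50 1e 5c 5c af 71) = 5beb
m2: inner = H(3a 74 36 36 33 97) = a3 41; tag = H(50 1e 5c 5c a3 41) = 4fbb ← matches
m3: inner = H(3a 74 36 36 e6 c8) = 56 72; tag = H(50 1e 5c 5c 56 72) = 02ec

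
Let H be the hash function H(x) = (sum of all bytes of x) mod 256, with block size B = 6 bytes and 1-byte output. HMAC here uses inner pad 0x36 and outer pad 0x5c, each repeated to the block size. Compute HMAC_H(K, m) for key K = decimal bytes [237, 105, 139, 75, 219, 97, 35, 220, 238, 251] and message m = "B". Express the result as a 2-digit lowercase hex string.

Key decimal bytes [237, 105, 139, 75, 219, 97, 35, 220, 238, 251] = ed 69 8b 4b db 61 23 dc ee fb is 10 bytes > B = 6, so hash it first: H(key) = 50, then zero-pad to 6 bytes: K' = 50 00 00 00 00 00.
K' ⊕ ipad = 66 36 36 36 36 36.  K' ⊕ opad = 0c 5c 5c 5c 5c 5c.
Inner input = (K'⊕ipad) ∥ m = 66 36 36 36 36 36 ∥ 42.
Inner hash: sum = 102+54+54+54+54+54+66 = 438; mod 256 = 182 → b6.
Outer input = (K'⊕opad) ∥ inner = 0c 5c 5c 5c 5c 5c ∥ b6.
Outer hash (tag): sum = 12+92+92+92+92+92+182 = 654; mod 256 = 142 → 8e.

8e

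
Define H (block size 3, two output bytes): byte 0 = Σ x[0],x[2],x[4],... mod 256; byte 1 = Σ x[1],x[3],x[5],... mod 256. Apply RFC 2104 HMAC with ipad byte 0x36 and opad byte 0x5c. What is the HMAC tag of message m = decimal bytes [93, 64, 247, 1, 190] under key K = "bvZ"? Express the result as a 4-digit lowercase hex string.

962b

Key "bvZ" = 62 76 5a is exactly B = 3 bytes: K' = 62 76 5a.
K' ⊕ ipad = 54 40 6c.  K' ⊕ opad = 3e 2a 06.
Inner input = (K'⊕ipad) ∥ m = 54 40 6c ∥ 5d 40 f7 01 be.
Inner hash: even-index sum = 257 mod 256 = 1; odd-index sum = 594 mod 256 = 82 → 01 52.
Outer input = (K'⊕opad) ∥ inner = 3e 2a 06 ∥ 01 52.
Outer hash (tag): even-index sum = 150 mod 256 = 150; odd-index sum = 43 mod 256 = 43 → 96 2b.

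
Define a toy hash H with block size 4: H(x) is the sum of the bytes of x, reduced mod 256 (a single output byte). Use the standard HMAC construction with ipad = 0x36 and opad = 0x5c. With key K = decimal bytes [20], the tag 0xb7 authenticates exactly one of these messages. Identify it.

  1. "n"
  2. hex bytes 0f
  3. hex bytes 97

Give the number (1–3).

3

Key decimal bytes [20] = 14 is 1 byte ≤ B = 4; zero-pad to 4 bytes: K' = 14 00 00 00.
K' ⊕ ipad = 22 36 36 36; K' ⊕ opad = 48 5c 5c 5c.
m1: inner = H(22 36 36 36 6e) = 32; tag = H(48 5c 5c 5c 32) = 8e
m2: inner = H(22 36 36 36 0f) = d3; tag = H(48 5c 5c 5c d3) = 2f
m3: inner = H(22 36 36 36 97) = 5b; tag = H(48 5c 5c 5c 5b) = b7 ← matches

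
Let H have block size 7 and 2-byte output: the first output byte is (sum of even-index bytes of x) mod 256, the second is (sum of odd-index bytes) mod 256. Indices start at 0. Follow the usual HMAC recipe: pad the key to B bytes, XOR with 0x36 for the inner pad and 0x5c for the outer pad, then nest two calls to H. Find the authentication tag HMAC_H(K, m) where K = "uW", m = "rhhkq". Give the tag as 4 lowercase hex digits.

Key "uW" = 75 57 is 2 bytes ≤ B = 7; zero-pad to 7 bytes: K' = 75 57 00 00 00 00 00.
K' ⊕ ipad = 43 61 36 36 36 36 36.  K' ⊕ opad = 29 0b 5c 5c 5c 5c 5c.
Inner input = (K'⊕ipad) ∥ m = 43 61 36 36 36 36 36 ∥ 72 68 68 6b 71.
Inner hash: even-index sum = 440 mod 256 = 184; odd-index sum = 536 mod 256 = 24 → b8 18.
Outer input = (K'⊕opad) ∥ inner = 29 0b 5c 5c 5c 5c 5c ∥ b8 18.
Outer hash (tag): even-index sum = 341 mod 256 = 85; odd-index sum = 379 mod 256 = 123 → 55 7b.

557b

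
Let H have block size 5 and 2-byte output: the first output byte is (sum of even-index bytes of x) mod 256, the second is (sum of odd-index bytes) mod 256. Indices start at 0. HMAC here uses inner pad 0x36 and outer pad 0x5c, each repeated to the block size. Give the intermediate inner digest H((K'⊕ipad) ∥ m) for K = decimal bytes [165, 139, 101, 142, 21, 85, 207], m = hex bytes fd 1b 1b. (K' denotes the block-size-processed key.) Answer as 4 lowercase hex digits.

Key decimal bytes [165, 139, 101, 142, 21, 85, 207] = a5 8b 65 8e 15 55 cf is 7 bytes > B = 5, so hash it first: H(key) = ee 6e, then zero-pad to 5 bytes: K' = ee 6e 00 00 00.
K' ⊕ ipad = d8 58 36 36 36.
Inner input = d8 58 36 36 36 ∥ fd 1b 1b.
Inner hash: even-index sum = 351 mod 256 = 95; odd-index sum = 422 mod 256 = 166 → 5f a6.

5fa6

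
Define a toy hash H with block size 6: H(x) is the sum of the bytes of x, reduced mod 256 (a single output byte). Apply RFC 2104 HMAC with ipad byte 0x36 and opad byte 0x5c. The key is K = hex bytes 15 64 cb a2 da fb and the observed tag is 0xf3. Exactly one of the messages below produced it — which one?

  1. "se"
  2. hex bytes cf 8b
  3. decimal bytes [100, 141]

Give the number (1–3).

Key hex bytes 15 64 cb a2 da fb is exactly B = 6 bytes: K' = 15 64 cb a2 da fb.
K' ⊕ ipad = 23 52 fd 94 ec cd; K' ⊕ opad = 49 38 97 fe 86 a7.
m1: inner = H(23 52 fd 94 ec cd 73 65) = 97; tag = H(49 38 97 fe 86 a7 97) = da
m2: inner = H(23 52 fd 94 ec cd cf 8b) = 19; tag = H(49 38 97 fe 86 a7 19) = 5c
m3: inner = H(23 52 fd 94 ec cd 64 8d) = b0; tag = H(49 38 97 fe 86 a7 b0) = f3 ← matches

3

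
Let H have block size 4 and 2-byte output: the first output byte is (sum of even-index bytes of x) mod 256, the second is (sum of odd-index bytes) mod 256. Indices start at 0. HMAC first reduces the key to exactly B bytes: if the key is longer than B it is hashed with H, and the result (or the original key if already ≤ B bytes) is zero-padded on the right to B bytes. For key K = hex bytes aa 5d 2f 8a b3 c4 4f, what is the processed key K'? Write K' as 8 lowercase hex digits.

|K| = 7 > B = 4, so first hash the key.
H(K): even-index sum = 475 mod 256 = 219; odd-index sum = 427 mod 256 = 171 → db ab.
Zero-pad H(K) = db ab to 4 bytes: K' = db ab 00 00.

dbab0000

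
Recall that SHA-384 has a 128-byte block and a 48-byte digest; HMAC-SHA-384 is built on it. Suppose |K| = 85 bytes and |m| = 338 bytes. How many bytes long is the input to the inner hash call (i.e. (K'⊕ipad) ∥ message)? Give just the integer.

466

Key is 85 ≤ 128 bytes, zero-padded: |K'| = 128.
Inner input = (K'⊕ipad) ∥ m → 128 + 338 = 466 bytes.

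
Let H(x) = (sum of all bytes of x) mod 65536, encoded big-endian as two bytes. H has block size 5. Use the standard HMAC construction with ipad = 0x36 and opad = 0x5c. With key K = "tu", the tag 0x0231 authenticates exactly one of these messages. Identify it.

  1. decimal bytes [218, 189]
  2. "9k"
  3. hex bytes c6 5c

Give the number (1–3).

2

Key "tu" = 74 75 is 2 bytes ≤ B = 5; zero-pad to 5 bytes: K' = 74 75 00 00 00.
K' ⊕ ipad = 42 43 36 36 36; K' ⊕ opad = 28 29 5c 5c 5c.
m1: inner = H(42 43 36 36 36 da bd) = 02 be; tag = H(28 29 5c 5c 5c 02 be) = 0225
m2: inner = H(42 43 36 36 36 39 6b) = 01 cb; tag = H(28 29 5c 5c 5c 01 cb) = 0231 ← matches
m3: inner = H(42 43 36 36 36 c6 5c) = 02 49; tag = H(28 29 5c 5c 5c 02 49) = 01b0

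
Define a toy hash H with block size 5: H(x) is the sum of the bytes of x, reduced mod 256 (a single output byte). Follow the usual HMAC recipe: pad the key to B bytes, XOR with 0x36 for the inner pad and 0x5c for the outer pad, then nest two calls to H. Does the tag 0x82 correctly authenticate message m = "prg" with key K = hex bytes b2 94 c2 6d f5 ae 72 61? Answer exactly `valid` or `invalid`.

Key hex bytes b2 94 c2 6d f5 ae 72 61 is 8 bytes > B = 5, so hash it first: H(key) = eb, then zero-pad to 5 bytes: K' = eb 00 00 00 00.
K' ⊕ ipad = dd 36 36 36 36; K' ⊕ opad = b7 5c 5c 5c 5c.
Inner hash: sum = 221+54+54+54+54+112+114+103 = 766; mod 256 = 254 → fe.
Outer hash (recomputed tag): sum = 183+92+92+92+92+254 = 805; mod 256 = 37 → 25.
Recomputed tag = 25; claimed = 82 → mismatch.

invalid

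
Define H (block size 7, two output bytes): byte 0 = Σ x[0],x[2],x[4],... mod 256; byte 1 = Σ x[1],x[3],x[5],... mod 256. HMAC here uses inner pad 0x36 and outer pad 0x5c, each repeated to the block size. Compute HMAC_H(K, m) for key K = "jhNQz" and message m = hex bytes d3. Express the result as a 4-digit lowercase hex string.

98f3

Key "jhNQz" = 6a 68 4e 51 7a is 5 bytes ≤ B = 7; zero-pad to 7 bytes: K' = 6a 68 4e 51 7a 00 00.
K' ⊕ ipad = 5c 5e 78 67 4c 36 36.  K' ⊕ opad = 36 34 12 0d 26 5c 5c.
Inner input = (K'⊕ipad) ∥ m = 5c 5e 78 67 4c 36 36 ∥ d3.
Inner hash: even-index sum = 342 mod 256 = 86; odd-index sum = 462 mod 256 = 206 → 56 ce.
Outer input = (K'⊕opad) ∥ inner = 36 34 12 0d 26 5c 5c ∥ 56 ce.
Outer hash (tag): even-index sum = 408 mod 256 = 152; odd-index sum = 243 mod 256 = 243 → 98 f3.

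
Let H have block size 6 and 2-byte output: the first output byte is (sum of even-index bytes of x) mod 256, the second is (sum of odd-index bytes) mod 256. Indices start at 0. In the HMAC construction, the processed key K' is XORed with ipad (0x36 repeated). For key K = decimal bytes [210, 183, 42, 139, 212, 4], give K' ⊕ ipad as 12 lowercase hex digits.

e4811cbde232

Key decimal bytes [210, 183, 42, 139, 212, 4] = d2 b7 2a 8b d4 04 is exactly B = 6 bytes: K' = d2 b7 2a 8b d4 04.
XOR each byte with 0x36: d2⊕36=e4, b7⊕36=81, 2a⊕36=1c, 8b⊕36=bd, d4⊕36=e2, 04⊕36=32.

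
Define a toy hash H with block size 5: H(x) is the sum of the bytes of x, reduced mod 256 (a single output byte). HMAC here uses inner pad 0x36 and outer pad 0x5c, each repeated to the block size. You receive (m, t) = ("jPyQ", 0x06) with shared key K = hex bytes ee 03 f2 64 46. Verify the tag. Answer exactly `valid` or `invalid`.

invalid

Key hex bytes ee 03 f2 64 46 is exactly B = 5 bytes: K' = ee 03 f2 64 46.
K' ⊕ ipad = d8 35 c4 52 70; K' ⊕ opad = b2 5f ae 38 1a.
Inner hash: sum = 216+53+196+82+112+106+80+121+81 = 1047; mod 256 = 23 → 17.
Outer hash (recomputed tag): sum = 178+95+174+56+26+23 = 552; mod 256 = 40 → 28.
Recomputed tag = 28; claimed = 06 → mismatch.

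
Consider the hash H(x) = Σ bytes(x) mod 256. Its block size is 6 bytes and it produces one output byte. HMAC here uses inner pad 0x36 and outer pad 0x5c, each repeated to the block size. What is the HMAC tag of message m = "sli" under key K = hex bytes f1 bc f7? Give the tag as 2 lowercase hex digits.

48

Key hex bytes f1 bc f7 is 3 bytes ≤ B = 6; zero-pad to 6 bytes: K' = f1 bc f7 00 00 00.
K' ⊕ ipad = c7 8a c1 36 36 36.  K' ⊕ opad = ad e0 ab 5c 5c 5c.
Inner input = (K'⊕ipad) ∥ m = c7 8a c1 36 36 36 ∥ 73 6c 69.
Inner hash: sum = 199+138+193+54+54+54+115+108+105 = 1020; mod 256 = 252 → fc.
Outer input = (K'⊕opad) ∥ inner = ad e0 ab 5c 5c 5c ∥ fc.
Outer hash (tag): sum = 173+224+171+92+92+92+252 = 1096; mod 256 = 72 → 48.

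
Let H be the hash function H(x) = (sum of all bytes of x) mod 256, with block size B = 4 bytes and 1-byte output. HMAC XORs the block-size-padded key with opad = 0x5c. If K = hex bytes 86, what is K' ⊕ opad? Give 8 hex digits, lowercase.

da5c5c5c

Key hex bytes 86 is 1 byte ≤ B = 4; zero-pad to 4 bytes: K' = 86 00 00 00.
XOR each byte with 0x5c: 86⊕5c=da, 00⊕5c=5c, 00⊕5c=5c, 00⊕5c=5c.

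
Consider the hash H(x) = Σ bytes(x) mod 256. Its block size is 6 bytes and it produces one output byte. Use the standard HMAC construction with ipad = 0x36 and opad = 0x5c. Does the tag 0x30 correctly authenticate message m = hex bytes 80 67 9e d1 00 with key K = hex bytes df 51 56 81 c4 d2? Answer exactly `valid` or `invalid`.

Key hex bytes df 51 56 81 c4 d2 is exactly B = 6 bytes: K' = df 51 56 81 c4 d2.
K' ⊕ ipad = e9 67 60 b7 f2 e4; K' ⊕ opad = 83 0d 0a dd 98 8e.
Inner hash: sum = 233+103+96+183+242+228+128+103+158+209+0 = 1683; mod 256 = 147 → 93.
Outer hash (recomputed tag): sum = 131+13+10+221+152+142+147 = 816; mod 256 = 48 → 30.
Recomputed tag = 30; claimed = 30 → match.

valid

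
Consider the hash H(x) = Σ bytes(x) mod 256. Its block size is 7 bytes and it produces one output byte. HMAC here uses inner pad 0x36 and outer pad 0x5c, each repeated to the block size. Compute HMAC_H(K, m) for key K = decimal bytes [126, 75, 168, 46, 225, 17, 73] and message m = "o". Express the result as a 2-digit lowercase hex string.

25

Key decimal bytes [126, 75, 168, 46, 225, 17, 73] = 7e 4b a8 2e e1 11 49 is exactly B = 7 bytes: K' = 7e 4b a8 2e e1 11 49.
K' ⊕ ipad = 48 7d 9e 18 d7 27 7f.  K' ⊕ opad = 22 17 f4 72 bd 4d 15.
Inner input = (K'⊕ipad) ∥ m = 48 7d 9e 18 d7 27 7f ∥ 6f.
Inner hash: sum = 72+125+158+24+215+39+127+111 = 871; mod 256 = 103 → 67.
Outer input = (K'⊕opad) ∥ inner = 22 17 f4 72 bd 4d 15 ∥ 67.
Outer hash (tag): sum = 34+23+244+114+189+77+21+103 = 805; mod 256 = 37 → 25.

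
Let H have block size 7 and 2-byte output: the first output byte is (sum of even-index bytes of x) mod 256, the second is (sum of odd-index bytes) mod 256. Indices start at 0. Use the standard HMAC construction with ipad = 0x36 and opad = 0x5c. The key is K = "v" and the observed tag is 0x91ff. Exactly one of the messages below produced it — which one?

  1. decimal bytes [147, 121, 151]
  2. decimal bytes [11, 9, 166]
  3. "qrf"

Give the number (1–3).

Key "v" = 76 is 1 byte ≤ B = 7; zero-pad to 7 bytes: K' = 76 00 00 00 00 00 00.
K' ⊕ ipad = 40 36 36 36 36 36 36; K' ⊕ opad = 2a 5c 5c 5c 5c 5c 5c.
m1: inner = H(40 36 36 36 36 36 36 93 79 97) = 5b cc; tag = H(2a 5c 5c 5c 5c 5c 5c 5b cc) = 0a6f
m2: inner = H(40 36 36 36 36 36 36 0b 09 a6) = eb 53; tag = H(2a 5c 5c 5c 5c 5c 5c eb 53) = 91ff ← matches
m3: inner = H(40 36 36 36 36 36 36 71 72 66) = 54 79; tag = H(2a 5c 5c 5c 5c 5c 5c 54 79) = b768

2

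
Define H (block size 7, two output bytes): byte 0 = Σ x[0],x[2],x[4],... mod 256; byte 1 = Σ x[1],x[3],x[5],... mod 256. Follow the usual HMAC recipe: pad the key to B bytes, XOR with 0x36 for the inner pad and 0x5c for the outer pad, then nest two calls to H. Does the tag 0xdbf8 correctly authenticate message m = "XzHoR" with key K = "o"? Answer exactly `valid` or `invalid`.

valid

Key "o" = 6f is 1 byte ≤ B = 7; zero-pad to 7 bytes: K' = 6f 00 00 00 00 00 00.
K' ⊕ ipad = 59 36 36 36 36 36 36; K' ⊕ opad = 33 5c 5c 5c 5c 5c 5c.
Inner hash: even-index sum = 484 mod 256 = 228; odd-index sum = 404 mod 256 = 148 → e4 94.
Outer hash (recomputed tag): even-index sum = 475 mod 256 = 219; odd-index sum = 504 mod 256 = 248 → db f8.
Recomputed tag = dbf8; claimed = dbf8 → match.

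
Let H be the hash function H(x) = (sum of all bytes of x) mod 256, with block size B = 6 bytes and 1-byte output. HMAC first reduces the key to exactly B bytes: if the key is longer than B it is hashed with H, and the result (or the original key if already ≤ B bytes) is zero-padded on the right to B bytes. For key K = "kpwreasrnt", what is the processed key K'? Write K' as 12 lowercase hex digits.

|K| = 10 > B = 6, so first hash the key.
H(K): sum = 107+112+119+114+101+97+115+114+110+116 = 1105; mod 256 = 81 → 51.
Zero-pad H(K) = 51 to 6 bytes: K' = 51 00 00 00 00 00.

510000000000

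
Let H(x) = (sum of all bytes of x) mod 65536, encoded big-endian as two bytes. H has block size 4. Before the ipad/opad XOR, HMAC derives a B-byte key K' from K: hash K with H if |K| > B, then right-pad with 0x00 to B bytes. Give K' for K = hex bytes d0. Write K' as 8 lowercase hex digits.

d0000000

Key hex bytes d0 is 1 byte ≤ B = 4; zero-pad to 4 bytes: K' = d0 00 00 00.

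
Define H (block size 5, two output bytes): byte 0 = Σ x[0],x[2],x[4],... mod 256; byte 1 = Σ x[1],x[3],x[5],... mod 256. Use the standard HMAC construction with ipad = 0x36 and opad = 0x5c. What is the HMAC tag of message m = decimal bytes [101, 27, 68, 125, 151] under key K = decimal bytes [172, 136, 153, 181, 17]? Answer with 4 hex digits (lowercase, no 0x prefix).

Key decimal bytes [172, 136, 153, 181, 17] = ac 88 99 b5 11 is exactly B = 5 bytes: K' = ac 88 99 b5 11.
K' ⊕ ipad = 9a be af 83 27.  K' ⊕ opad = f0 d4 c5 e9 4d.
Inner input = (K'⊕ipad) ∥ m = 9a be af 83 27 ∥ 65 1b 44 7d 97.
Inner hash: even-index sum = 520 mod 256 = 8; odd-index sum = 641 mod 256 = 129 → 08 81.
Outer input = (K'⊕opad) ∥ inner = f0 d4 c5 e9 4d ∥ 08 81.
Outer hash (tag): even-index sum = 643 mod 256 = 131; odd-index sum = 453 mod 256 = 197 → 83 c5.

83c5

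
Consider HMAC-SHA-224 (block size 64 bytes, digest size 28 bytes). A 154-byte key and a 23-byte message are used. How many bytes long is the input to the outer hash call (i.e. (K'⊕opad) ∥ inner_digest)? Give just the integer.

Key is 154 > 64 bytes, so it is hashed to 28 bytes then zero-padded to 64: |K'| = 64.
Outer input = (K'⊕opad) ∥ H(inner) → 64 + 28 = 92 bytes.

92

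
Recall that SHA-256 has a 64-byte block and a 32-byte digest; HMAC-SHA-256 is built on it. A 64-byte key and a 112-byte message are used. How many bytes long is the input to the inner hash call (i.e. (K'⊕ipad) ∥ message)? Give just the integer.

176

Key is 64 ≤ 64 bytes, zero-padded: |K'| = 64.
Inner input = (K'⊕ipad) ∥ m → 64 + 112 = 176 bytes.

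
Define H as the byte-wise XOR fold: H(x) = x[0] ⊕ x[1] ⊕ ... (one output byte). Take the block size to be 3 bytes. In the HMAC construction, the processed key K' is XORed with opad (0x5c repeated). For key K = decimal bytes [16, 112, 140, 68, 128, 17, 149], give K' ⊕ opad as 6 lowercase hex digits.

Key decimal bytes [16, 112, 140, 68, 128, 17, 149] = 10 70 8c 44 80 11 95 is 7 bytes > B = 3, so hash it first: H(key) = ac, then zero-pad to 3 bytes: K' = ac 00 00.
XOR each byte with 0x5c: ac⊕5c=f0, 00⊕5c=5c, 00⊕5c=5c.

f05c5c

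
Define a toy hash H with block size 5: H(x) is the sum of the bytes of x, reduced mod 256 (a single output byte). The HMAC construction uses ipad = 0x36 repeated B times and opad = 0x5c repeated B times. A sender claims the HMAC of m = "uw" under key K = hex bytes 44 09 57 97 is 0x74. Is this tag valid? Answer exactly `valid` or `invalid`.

Key hex bytes 44 09 57 97 is 4 bytes ≤ B = 5; zero-pad to 5 bytes: K' = 44 09 57 97 00.
K' ⊕ ipad = 72 3f 61 a1 36; K' ⊕ opad = 18 55 0b cb 5c.
Inner hash: sum = 114+63+97+161+54+117+119 = 725; mod 256 = 213 → d5.
Outer hash (recomputed tag): sum = 24+85+11+203+92+213 = 628; mod 256 = 116 → 74.
Recomputed tag = 74; claimed = 74 → match.

valid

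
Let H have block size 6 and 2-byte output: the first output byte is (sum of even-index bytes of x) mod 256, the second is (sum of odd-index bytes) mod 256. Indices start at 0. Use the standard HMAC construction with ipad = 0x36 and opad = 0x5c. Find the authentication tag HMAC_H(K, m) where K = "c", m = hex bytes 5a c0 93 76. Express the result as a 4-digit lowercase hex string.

Key "c" = 63 is 1 byte ≤ B = 6; zero-pad to 6 bytes: K' = 63 00 00 00 00 00.
K' ⊕ ipad = 55 36 36 36 36 36.  K' ⊕ opad = 3f 5c 5c 5c 5c 5c.
Inner input = (K'⊕ipad) ∥ m = 55 36 36 36 36 36 ∥ 5a c0 93 76.
Inner hash: even-index sum = 430 mod 256 = 174; odd-index sum = 472 mod 256 = 216 → ae d8.
Outer input = (K'⊕opad) ∥ inner = 3f 5c 5c 5c 5c 5c ∥ ae d8.
Outer hash (tag): even-index sum = 421 mod 256 = 165; odd-index sum = 492 mod 256 = 236 → a5 ec.

a5ec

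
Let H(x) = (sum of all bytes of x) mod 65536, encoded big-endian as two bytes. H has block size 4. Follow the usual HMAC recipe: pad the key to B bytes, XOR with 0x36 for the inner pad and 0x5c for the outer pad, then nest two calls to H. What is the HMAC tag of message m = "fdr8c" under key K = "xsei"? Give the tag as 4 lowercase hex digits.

00e0

Key "xsei" = 78 73 65 69 is exactly B = 4 bytes: K' = 78 73 65 69.
K' ⊕ ipad = 4e 45 53 5f.  K' ⊕ opad = 24 2f 39 35.
Inner input = (K'⊕ipad) ∥ m = 4e 45 53 5f ∥ 66 64 72 38 63.
Inner hash: sum = 78+69+83+95+102+100+114+56+99 = 796 → 03 1c.
Outer input = (K'⊕opad) ∥ inner = 24 2f 39 35 ∥ 03 1c.
Outer hash (tag): sum = 36+47+57+53+3+28 = 224 → 00 e0.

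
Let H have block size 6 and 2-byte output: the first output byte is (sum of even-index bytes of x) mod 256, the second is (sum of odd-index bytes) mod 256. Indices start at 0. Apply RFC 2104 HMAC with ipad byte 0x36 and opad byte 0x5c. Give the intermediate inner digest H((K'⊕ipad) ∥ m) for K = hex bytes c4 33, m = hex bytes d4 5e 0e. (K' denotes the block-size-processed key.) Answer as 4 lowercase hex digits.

Key hex bytes c4 33 is 2 bytes ≤ B = 6; zero-pad to 6 bytes: K' = c4 33 00 00 00 00.
K' ⊕ ipad = f2 05 36 36 36 36.
Inner input = f2 05 36 36 36 36 ∥ d4 5e 0e.
Inner hash: even-index sum = 576 mod 256 = 64; odd-index sum = 207 mod 256 = 207 → 40 cf.

40cf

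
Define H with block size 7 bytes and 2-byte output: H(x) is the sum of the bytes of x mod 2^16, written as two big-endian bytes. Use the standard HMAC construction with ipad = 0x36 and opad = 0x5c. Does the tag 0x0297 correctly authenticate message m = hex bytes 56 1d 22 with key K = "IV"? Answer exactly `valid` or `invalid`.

Key "IV" = 49 56 is 2 bytes ≤ B = 7; zero-pad to 7 bytes: K' = 49 56 00 00 00 00 00.
K' ⊕ ipad = 7f 60 36 36 36 36 36; K' ⊕ opad = 15 0a 5c 5c 5c 5c 5c.
Inner hash: sum = 127+96+54+54+54+54+54+86+29+34 = 642 → 02 82.
Outer hash (recomputed tag): sum = 21+10+92+92+92+92+92+2+130 = 623 → 02 6f.
Recomputed tag = 026f; claimed = 0297 → mismatch.

invalid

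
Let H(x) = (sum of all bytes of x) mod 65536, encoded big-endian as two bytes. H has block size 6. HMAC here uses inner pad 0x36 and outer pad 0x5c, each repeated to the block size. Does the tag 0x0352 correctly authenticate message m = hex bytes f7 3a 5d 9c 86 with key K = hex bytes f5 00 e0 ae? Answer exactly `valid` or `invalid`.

Key hex bytes f5 00 e0 ae is 4 bytes ≤ B = 6; zero-pad to 6 bytes: K' = f5 00 e0 ae 00 00.
K' ⊕ ipad = c3 36 d6 98 36 36; K' ⊕ opad = a9 5c bc f2 5c 5c.
Inner hash: sum = 195+54+214+152+54+54+247+58+93+156+134 = 1411 → 05 83.
Outer hash (recomputed tag): sum = 169+92+188+242+92+92+5+131 = 1011 → 03 f3.
Recomputed tag = 03f3; claimed = 0352 → mismatch.

invalid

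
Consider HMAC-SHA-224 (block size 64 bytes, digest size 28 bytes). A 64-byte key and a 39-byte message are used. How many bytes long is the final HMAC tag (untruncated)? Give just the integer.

The tag is one SHA-224 digest: 28 bytes.

28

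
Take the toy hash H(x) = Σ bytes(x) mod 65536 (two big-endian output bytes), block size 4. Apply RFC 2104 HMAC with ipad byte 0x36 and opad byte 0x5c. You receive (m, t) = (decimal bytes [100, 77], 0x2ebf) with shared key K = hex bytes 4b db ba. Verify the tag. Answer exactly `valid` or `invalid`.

Key hex bytes 4b db ba is 3 bytes ≤ B = 4; zero-pad to 4 bytes: K' = 4b db ba 00.
K' ⊕ ipad = 7d ed 8c 36; K' ⊕ opad = 17 87 e6 5c.
Inner hash: sum = 125+237+140+54+100+77 = 733 → 02 dd.
Outer hash (recomputed tag): sum = 23+135+230+92+2+221 = 703 → 02 bf.
Recomputed tag = 02bf; claimed = 2ebf → mismatch.

invalid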